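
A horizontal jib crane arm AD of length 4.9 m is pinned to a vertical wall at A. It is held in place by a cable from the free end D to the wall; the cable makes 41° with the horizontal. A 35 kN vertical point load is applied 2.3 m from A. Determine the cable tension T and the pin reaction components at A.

ΣM about A: T·sin41°·4.9 − 35·2.3 = 0 → T = 80.5/(4.9·0.656059) = 25.0413 ≈ 25.04 kN.
ΣF_x = 0: A_x − T·cos41° = 0 → A_x = 25.0413 × 0.75471 = 18.90 kN.
ΣF_y = 0: A_y + T·sin41° − 35 = 0 → A_y = 35 − 25.0413 × 0.656059 = 18.57 kN.

T = 25.04 kN, A_x = 18.90 kN, A_y = 18.57 kN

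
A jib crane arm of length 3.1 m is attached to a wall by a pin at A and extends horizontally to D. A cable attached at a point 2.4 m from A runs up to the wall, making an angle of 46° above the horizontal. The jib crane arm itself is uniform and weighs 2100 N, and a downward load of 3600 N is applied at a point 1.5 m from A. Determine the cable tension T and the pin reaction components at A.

T = 5013 N, A_x = 3483 N, A_y = 2094 N

ΣM about A: T·sin46°·2.4 − 2100·1.55 − 3600·1.5 = 0 → T = 8655/(2.4·0.71934) = 5013.28 ≈ 5013 N.
ΣF_x = 0: A_x − T·cos46° = 0 → A_x = 5013.28 × 0.694658 = 3483 N.
ΣF_y = 0: A_y + T·sin46° − 2100 − 3600 = 0 → A_y = 5700 − 5013.28 × 0.71934 = 2094 N.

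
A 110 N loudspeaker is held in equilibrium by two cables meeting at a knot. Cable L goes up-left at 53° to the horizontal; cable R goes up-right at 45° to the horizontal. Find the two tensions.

T_L = 78.55 N, T_R = 66.85 N

ΣF_x = 0: −T_L·cos53° + T_R·cos45° = 0 → T_R = 0.851095·T_L.
ΣF_y = 0: T_L·sin53° + T_R·sin45° = 110.
Substitute: T_L·(0.798636 + 0.851095·0.707107) = 110 → T_L = 78.5461 ≈ 78.55 N.
Then T_R = 0.851095 × 78.5461 = 66.85 N.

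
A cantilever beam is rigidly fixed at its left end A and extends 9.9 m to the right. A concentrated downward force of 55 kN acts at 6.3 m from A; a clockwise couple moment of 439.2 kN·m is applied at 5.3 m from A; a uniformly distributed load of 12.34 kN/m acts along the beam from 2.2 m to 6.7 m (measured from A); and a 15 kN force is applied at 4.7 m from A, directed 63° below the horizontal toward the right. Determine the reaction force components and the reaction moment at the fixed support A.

A_x = -6.810 kN, A_y = 123.9 kN, M_A = 1096 kN·m

Resultant of the distributed load: 12.34 × 4.5 = 55.53 kN at 4.45 m from A.
ΣF_x = 0: A_x + 15·cos63° = 0 → A_x = -6.810 kN.
ΣF_y = 0: A_y − 55 − 12.34·4.5 − 15·sin63° = 0 → A_y = 123.9 kN.
ΣM about A: M_A − 55·6.3 − 439.2 − (12.34·4.5)·4.45 − 15·sin63°·4.7 = 0 → M_A = 1096 kN·m.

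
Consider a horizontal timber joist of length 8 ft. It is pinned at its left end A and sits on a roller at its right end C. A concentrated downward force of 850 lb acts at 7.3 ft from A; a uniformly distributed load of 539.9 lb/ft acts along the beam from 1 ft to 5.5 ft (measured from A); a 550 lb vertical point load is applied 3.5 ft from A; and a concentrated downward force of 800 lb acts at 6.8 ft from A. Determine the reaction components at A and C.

Resultant of the distributed load: 539.9 × 4.5 = 2429.55 lb at 3.25 ft from A.
Taking moments about A: C_y·8 − 850·7.3 − (539.9·4.5)·3.25 − 550·3.5 − 800·6.8 = 0 → C_y = 21466.0375/8 = 2683.25 ≈ 2683 lb.
ΣF_y = 0: A_y + 2683.25 − 850 − 539.9·4.5 − 550 − 800 = 0 → A_y = 1946 lb.
ΣF_x = 0: no horizontal applied forces, so A_x = 0.

A_x = 0, A_y = 1946 lb, C_y = 2683 lb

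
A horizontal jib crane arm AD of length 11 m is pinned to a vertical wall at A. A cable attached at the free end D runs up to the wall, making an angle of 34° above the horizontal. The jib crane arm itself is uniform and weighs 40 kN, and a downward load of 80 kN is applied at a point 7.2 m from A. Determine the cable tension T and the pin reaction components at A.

ΣM about A: T·sin34°·11 − 40·5.5 − 80·7.2 = 0 → T = 796/(11·0.559193) = 129.407 ≈ 129.4 kN.
ΣF_x = 0: A_x − T·cos34° = 0 → A_x = 129.407 × 0.829038 = 107.3 kN.
ΣF_y = 0: A_y + T·sin34° − 40 − 80 = 0 → A_y = 120 − 129.407 × 0.559193 = 47.64 kN.

T = 129.4 kN, A_x = 107.3 kN, A_y = 47.64 kN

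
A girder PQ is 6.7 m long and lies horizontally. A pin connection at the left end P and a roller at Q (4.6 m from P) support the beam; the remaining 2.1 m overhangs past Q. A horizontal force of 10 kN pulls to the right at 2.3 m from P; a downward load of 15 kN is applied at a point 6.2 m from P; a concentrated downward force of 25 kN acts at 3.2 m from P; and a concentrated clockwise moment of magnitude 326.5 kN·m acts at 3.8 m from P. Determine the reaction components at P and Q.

P_x = -10.00 kN, P_y = -68.59 kN, Q_y = 108.6 kN

ΣM about P: Q_y·4.6 − 15·6.2 − 25·3.2 − 326.5 = 0 → Q_y = 499.5/4.6 = 108.587 ≈ 108.6 kN.
ΣF_y = 0: P_y + 108.587 − 15 − 25 = 0 → P_y = -68.59 kN.
ΣF_x = 0: P_x + 10 = 0 → P_x = -10.00 kN.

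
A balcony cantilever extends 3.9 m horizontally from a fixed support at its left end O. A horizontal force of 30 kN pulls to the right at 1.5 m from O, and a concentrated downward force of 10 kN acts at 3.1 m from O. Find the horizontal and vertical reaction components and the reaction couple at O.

ΣF_x = 0: O_x + 30 = 0 → O_x = -30.00 kN.
ΣF_y = 0: O_y − 10 = 0 → O_y = 10.00 kN.
ΣM about O: M_O − 10·3.1 = 0 → M_O = 31.00 kN·m.

O_x = -30.00 kN, O_y = 10.00 kN, M_O = 31.00 kN·m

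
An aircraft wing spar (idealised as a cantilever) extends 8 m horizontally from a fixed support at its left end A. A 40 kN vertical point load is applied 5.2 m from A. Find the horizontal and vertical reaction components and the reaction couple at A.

A_x = 0, A_y = 40.00 kN, M_A = 208.0 kN·m

ΣF_x = 0: A_x = 0.
ΣF_y = 0: A_y − 40 = 0 → A_y = 40.00 kN.
ΣM about A: M_A − 40·5.2 = 0 → M_A = 208.0 kN·m.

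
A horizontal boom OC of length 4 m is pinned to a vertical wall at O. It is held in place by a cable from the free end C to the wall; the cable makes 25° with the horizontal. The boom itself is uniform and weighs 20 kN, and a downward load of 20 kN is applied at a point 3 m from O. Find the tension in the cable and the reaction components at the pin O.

T = 59.16 kN, O_x = 53.61 kN, O_y = 15.00 kN

ΣM about O: T·sin25°·4 − 20·2 − 20·3 = 0 → T = 100/(4·0.422618) = 59.1551 ≈ 59.16 kN.
ΣF_x = 0: O_x − T·cos25° = 0 → O_x = 59.1551 × 0.906308 = 53.61 kN.
ΣF_y = 0: O_y + T·sin25° − 20 − 20 = 0 → O_y = 40 − 59.1551 × 0.422618 = 15.00 kN.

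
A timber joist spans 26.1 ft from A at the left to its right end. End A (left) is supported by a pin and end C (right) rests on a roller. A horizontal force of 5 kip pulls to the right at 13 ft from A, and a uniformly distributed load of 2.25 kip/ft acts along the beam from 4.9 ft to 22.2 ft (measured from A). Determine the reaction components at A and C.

A_x = -5.000 kip, A_y = 18.72 kip, C_y = 20.21 kip

Resultant of the distributed load: 2.25 × 17.3 = 38.925 kip at 13.55 ft from A.
Moments about A: C_y·26.1 − (2.25·17.3)·13.55 = 0 → C_y = 527.43375/26.1 = 20.2082 ≈ 20.21 kip.
ΣF_y = 0: A_y + 20.2082 − 2.25·17.3 = 0 → A_y = 18.72 kip.
ΣF_x = 0: A_x + 5 = 0 → A_x = -5.000 kip.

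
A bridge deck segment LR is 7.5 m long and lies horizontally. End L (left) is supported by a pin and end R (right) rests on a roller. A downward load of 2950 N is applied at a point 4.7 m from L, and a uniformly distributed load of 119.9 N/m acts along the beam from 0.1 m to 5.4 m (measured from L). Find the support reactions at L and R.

L_x = 0, L_y = 1504 N, R_y = 2082 N

Resultant of the distributed load: 119.9 × 5.3 = 635.47 N at 2.75 m from L.
Moments about L: R_y·7.5 − 2950·4.7 − (119.9·5.3)·2.75 = 0 → R_y = 15612.5425/7.5 = 2081.67 ≈ 2082 N.
ΣF_y = 0: L_y + 2081.67 − 2950 − 119.9·5.3 = 0 → L_y = 1504 N.
ΣF_x = 0: no horizontal applied forces, so L_x = 0.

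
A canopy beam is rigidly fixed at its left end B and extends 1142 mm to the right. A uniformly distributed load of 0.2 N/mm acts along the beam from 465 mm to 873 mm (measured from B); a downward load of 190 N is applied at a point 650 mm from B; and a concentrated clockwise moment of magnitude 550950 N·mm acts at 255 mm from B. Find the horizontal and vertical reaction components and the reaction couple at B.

B_x = 0, B_y = 271.6 N, M_B = 729000 N·mm

Resultant of the distributed load: 0.2 × 408 = 81.6 N at 669 mm from B.
ΣF_x = 0: B_x = 0.
ΣF_y = 0: B_y − 0.2·408 − 190 = 0 → B_y = 271.6 N.
ΣM about B: M_B − (0.2·408)·669 − 190·650 − 550950 = 0 → M_B = 729000 N·mm.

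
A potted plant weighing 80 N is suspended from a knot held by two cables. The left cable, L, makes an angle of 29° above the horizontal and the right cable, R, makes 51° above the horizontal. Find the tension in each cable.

ΣF_x = 0: −T_L·cos29° + T_R·cos51° = 0 → T_R = 1.38978·T_L.
ΣF_y = 0: T_L·sin29° + T_R·sin51° = 80.
Substitute: T_L·(0.48481 + 1.38978·0.777146) = 80 → T_L = 51.1224 ≈ 51.12 N.
Then T_R = 1.38978 × 51.1224 = 71.05 N.

T_L = 51.12 N, T_R = 71.05 N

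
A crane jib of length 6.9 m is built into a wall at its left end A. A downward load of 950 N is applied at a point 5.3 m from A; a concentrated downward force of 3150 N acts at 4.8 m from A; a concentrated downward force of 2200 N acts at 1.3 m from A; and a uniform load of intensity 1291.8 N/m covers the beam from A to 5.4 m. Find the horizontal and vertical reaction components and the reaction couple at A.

A_x = 0, A_y = 13280 N, M_A = 41850 N·m

Resultant of the distributed load: 1291.8 × 5.4 = 6975.72 N at 2.7 m from A.
ΣF_x = 0: A_x = 0.
ΣF_y = 0: A_y − 950 − 3150 − 2200 − 1291.8·5.4 = 0 → A_y = 13280 N.
ΣM about A: M_A − 950·5.3 − 3150·4.8 − 2200·1.3 − (1291.8·5.4)·2.7 = 0 → M_A = 41850 N·m.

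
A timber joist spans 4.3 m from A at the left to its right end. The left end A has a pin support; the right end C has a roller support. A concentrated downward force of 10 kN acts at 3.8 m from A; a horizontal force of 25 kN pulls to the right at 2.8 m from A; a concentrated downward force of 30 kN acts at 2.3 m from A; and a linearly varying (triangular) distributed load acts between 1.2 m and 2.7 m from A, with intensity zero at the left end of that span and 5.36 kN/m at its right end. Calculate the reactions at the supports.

A_x = -25.00 kN, A_y = 17.08 kN, C_y = 26.94 kN

Resultant of the triangular load: ½ × 5.36 × 1.5 = 4.02 kN, acting at 2.2 m from A (one-third of the span from the peak).
Taking moments about A: C_y·4.3 − 10·3.8 − 30·2.3 − (½·5.36·1.5)·2.2 = 0 → C_y = 115.844/4.3 = 26.9405 ≈ 26.94 kN.
ΣF_y = 0: A_y + 26.9405 − 10 − 30 − ½·5.36·1.5 = 0 → A_y = 17.08 kN.
ΣF_x = 0: A_x + 25 = 0 → A_x = -25.00 kN.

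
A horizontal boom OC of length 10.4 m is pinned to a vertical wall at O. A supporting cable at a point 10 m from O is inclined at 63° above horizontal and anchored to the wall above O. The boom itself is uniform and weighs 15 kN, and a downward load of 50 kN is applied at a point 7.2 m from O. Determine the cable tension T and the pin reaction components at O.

T = 49.16 kN, O_x = 22.32 kN, O_y = 21.20 kN

ΣM about O: T·sin63°·10 − 15·5.2 − 50·7.2 = 0 → T = 438/(10·0.891007) = 49.1579 ≈ 49.16 kN.
ΣF_x = 0: O_x − T·cos63° = 0 → O_x = 49.1579 × 0.45399 = 22.32 kN.
ΣF_y = 0: O_y + T·sin63° − 15 − 50 = 0 → O_y = 65 − 49.1579 × 0.891007 = 21.20 kN.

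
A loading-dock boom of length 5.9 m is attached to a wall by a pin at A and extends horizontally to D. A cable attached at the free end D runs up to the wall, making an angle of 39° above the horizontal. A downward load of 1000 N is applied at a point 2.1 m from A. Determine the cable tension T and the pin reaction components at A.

T = 565.6 N, A_x = 439.5 N, A_y = 644.1 N

ΣM about A: T·sin39°·5.9 − 1000·2.1 = 0 → T = 2100/(5.9·0.62932) = 565.582 ≈ 565.6 N.
ΣF_x = 0: A_x − T·cos39° = 0 → A_x = 565.582 × 0.777146 = 439.5 N.
ΣF_y = 0: A_y + T·sin39° − 1000 = 0 → A_y = 1000 − 565.582 × 0.62932 = 644.1 N.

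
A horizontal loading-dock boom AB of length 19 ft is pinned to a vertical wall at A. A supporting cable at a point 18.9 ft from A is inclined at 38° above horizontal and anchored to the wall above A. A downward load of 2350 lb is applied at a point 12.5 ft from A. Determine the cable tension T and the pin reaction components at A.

ΣM about A: T·sin38°·18.9 − 2350·12.5 = 0 → T = 29375/(18.9·0.615661) = 2524.49 ≈ 2524 lb.
ΣF_x = 0: A_x − T·cos38° = 0 → A_x = 2524.49 × 0.788011 = 1989 lb.
ΣF_y = 0: A_y + T·sin38° − 2350 = 0 → A_y = 2350 − 2524.49 × 0.615661 = 795.8 lb.

T = 2524 lb, A_x = 1989 lb, A_y = 795.8 lb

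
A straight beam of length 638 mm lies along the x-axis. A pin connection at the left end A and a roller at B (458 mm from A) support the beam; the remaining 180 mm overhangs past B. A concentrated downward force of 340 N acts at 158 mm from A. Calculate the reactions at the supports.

Taking moments about A: B_y·458 − 340·158 = 0 → B_y = 53720/458 = 117.293 ≈ 117.3 N.
ΣF_y = 0: A_y + 117.293 − 340 = 0 → A_y = 222.7 N.
ΣF_x = 0: no horizontal applied forces, so A_x = 0.

A_x = 0, A_y = 222.7 N, B_y = 117.3 N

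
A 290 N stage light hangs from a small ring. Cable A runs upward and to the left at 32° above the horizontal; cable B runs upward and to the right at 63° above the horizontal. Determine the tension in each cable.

ΣF_x = 0: −T_A·cos32° + T_B·cos63° = 0 → T_B = 1.86799·T_A.
ΣF_y = 0: T_A·sin32° + T_B·sin63° = 290.
Substitute: T_A·(0.529919 + 1.86799·0.891007) = 290 → T_A = 132.16 ≈ 132.2 N.
Then T_B = 1.86799 × 132.16 = 246.9 N.

T_A = 132.2 N, T_B = 246.9 N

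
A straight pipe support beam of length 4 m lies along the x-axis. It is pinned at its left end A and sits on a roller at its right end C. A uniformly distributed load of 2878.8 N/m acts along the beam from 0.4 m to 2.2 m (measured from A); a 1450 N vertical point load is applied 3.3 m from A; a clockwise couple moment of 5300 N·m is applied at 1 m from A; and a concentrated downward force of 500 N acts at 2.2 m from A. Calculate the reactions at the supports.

Resultant of the distributed load: 2878.8 × 1.8 = 5181.84 N at 1.3 m from A.
ΣM about A: C_y·4 − (2878.8·1.8)·1.3 − 1450·3.3 − 5300 − 500·2.2 = 0 → C_y = 17921.392/4 = 4480.35 ≈ 4480 N.
ΣF_y = 0: A_y + 4480.35 − 2878.8·1.8 − 1450 − 500 = 0 → A_y = 2651 N.
ΣF_x = 0: no horizontal applied forces, so A_x = 0.

A_x = 0, A_y = 2651 N, C_y = 4480 N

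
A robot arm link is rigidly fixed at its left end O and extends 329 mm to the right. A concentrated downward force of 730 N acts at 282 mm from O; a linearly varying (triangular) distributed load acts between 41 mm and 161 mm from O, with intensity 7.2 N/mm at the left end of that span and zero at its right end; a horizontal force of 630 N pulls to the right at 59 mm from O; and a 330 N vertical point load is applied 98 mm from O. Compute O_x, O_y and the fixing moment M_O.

Resultant of the triangular load: ½ × 7.2 × 120 = 432 N, acting at 81 mm from O (one-third of the span from the peak).
ΣF_x = 0: O_x + 630 = 0 → O_x = -630.0 N.
ΣF_y = 0: O_y − 730 − ½·7.2·120 − 330 = 0 → O_y = 1492 N.
ΣM about O: M_O − 730·282 − (½·7.2·120)·81 − 330·98 = 0 → M_O = 273200 N·mm.

O_x = -630.0 N, O_y = 1492 N, M_O = 273200 N·mm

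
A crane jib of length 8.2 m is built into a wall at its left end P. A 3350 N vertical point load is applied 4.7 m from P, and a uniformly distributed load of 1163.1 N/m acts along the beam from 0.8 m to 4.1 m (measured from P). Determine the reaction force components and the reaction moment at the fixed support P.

Resultant of the distributed load: 1163.1 × 3.3 = 3838.23 N at 2.45 m from P.
ΣF_x = 0: P_x = 0.
ΣF_y = 0: P_y − 3350 − 1163.1·3.3 = 0 → P_y = 7188 N.
ΣM about P: M_P − 3350·4.7 − (1163.1·3.3)·2.45 = 0 → M_P = 25150 N·m.

P_x = 0, P_y = 7188 N, M_P = 25150 N·m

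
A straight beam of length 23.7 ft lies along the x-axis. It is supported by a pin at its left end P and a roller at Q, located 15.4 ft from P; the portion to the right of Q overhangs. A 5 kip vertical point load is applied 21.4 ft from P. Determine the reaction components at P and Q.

Moments about P: Q_y·15.4 − 5·21.4 = 0 → Q_y = 107/15.4 = 6.94805 ≈ 6.948 kip.
ΣF_y = 0: P_y + 6.94805 − 5 = 0 → P_y = -1.948 kip.
ΣF_x = 0: no horizontal applied forces, so P_x = 0.

P_x = 0, P_y = -1.948 kip, Q_y = 6.948 kip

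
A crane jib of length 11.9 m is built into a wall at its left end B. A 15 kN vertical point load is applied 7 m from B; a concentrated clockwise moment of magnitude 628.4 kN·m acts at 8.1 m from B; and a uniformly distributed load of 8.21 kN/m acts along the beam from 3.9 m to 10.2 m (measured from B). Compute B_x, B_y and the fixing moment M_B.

B_x = 0, B_y = 66.72 kN, M_B = 1098 kN·m

Resultant of the distributed load: 8.21 × 6.3 = 51.723 kN at 7.05 m from B.
ΣF_x = 0: B_x = 0.
ΣF_y = 0: B_y − 15 − 8.21·6.3 = 0 → B_y = 66.72 kN.
ΣM about B: M_B − 15·7 − 628.4 − (8.21·6.3)·7.05 = 0 → M_B = 1098 kN·m.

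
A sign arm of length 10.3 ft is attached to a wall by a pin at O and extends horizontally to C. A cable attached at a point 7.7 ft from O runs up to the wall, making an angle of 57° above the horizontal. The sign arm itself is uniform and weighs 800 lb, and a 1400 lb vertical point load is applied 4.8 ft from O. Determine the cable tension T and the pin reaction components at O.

T = 1679 lb, O_x = 914.2 lb, O_y = 792.2 lb

ΣM about O: T·sin57°·7.7 − 800·5.15 − 1400·4.8 = 0 → T = 10840/(7.7·0.838671) = 1678.6 ≈ 1679 lb.
ΣF_x = 0: O_x − T·cos57° = 0 → O_x = 1678.6 × 0.544639 = 914.2 lb.
ΣF_y = 0: O_y + T·sin57° − 800 − 1400 = 0 → O_y = 2200 − 1678.6 × 0.838671 = 792.2 lb.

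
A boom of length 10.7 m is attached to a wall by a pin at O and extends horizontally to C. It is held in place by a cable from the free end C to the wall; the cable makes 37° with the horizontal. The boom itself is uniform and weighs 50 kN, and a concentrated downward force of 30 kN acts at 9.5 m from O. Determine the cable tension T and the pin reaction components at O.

ΣM about O: T·sin37°·10.7 − 50·5.35 − 30·9.5 = 0 → T = 552.5/(10.7·0.601815) = 85.7996 ≈ 85.80 kN.
ΣF_x = 0: O_x − T·cos37° = 0 → O_x = 85.7996 × 0.798636 = 68.52 kN.
ΣF_y = 0: O_y + T·sin37° − 50 − 30 = 0 → O_y = 80 − 85.7996 × 0.601815 = 28.36 kN.

T = 85.80 kN, O_x = 68.52 kN, O_y = 28.36 kN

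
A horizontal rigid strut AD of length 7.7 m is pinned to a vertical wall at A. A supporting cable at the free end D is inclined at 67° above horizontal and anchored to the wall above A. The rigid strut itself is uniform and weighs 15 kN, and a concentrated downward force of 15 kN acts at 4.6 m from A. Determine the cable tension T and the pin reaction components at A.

T = 17.88 kN, A_x = 6.987 kN, A_y = 13.54 kN

ΣM about A: T·sin67°·7.7 − 15·3.85 − 15·4.6 = 0 → T = 126.75/(7.7·0.920505) = 17.8826 ≈ 17.88 kN.
ΣF_x = 0: A_x − T·cos67° = 0 → A_x = 17.8826 × 0.390731 = 6.987 kN.
ΣF_y = 0: A_y + T·sin67° − 15 − 15 = 0 → A_y = 30 − 17.8826 × 0.920505 = 13.54 kN.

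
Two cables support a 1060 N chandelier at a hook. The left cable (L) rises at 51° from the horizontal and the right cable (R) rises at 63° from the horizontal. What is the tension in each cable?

T_L = 526.8 N, T_R = 730.2 N

ΣF_x = 0: −T_L·cos51° + T_R·cos63° = 0 → T_R = 1.3862·T_L.
ΣF_y = 0: T_L·sin51° + T_R·sin63° = 1060.
Substitute: T_L·(0.777146 + 1.3862·0.891007) = 1060 → T_L = 526.771 ≈ 526.8 N.
Then T_R = 1.3862 × 526.771 = 730.2 N.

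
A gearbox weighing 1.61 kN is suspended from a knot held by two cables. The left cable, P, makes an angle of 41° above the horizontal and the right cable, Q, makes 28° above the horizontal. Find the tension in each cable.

T_P = 1.523 kN, T_Q = 1.302 kN

ΣF_x = 0: −T_P·cos41° + T_Q·cos28° = 0 → T_Q = 0.854761·T_P.
ΣF_y = 0: T_P·sin41° + T_Q·sin28° = 1.61.
Substitute: T_P·(0.656059 + 0.854761·0.469472) = 1.61 → T_P = 1.52268 ≈ 1.523 kN.
Then T_Q = 0.854761 × 1.52268 = 1.302 kN.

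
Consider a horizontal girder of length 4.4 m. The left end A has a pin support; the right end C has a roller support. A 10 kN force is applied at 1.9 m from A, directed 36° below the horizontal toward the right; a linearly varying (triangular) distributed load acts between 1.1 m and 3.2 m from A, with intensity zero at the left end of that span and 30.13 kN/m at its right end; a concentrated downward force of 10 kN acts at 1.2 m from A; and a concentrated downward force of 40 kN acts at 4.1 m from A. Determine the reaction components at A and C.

A_x = -8.090 kN, A_y = 27.00 kN, C_y = 60.51 kN

Resultant of the triangular load: ½ × 30.13 × 2.1 = 31.6365 kN, acting at 2.5 m from A (one-third of the span from the peak).
Moments about A: C_y·4.4 − 10·sin36°·1.9 − (½·30.13·2.1)·2.5 − 10·1.2 − 40·4.1 = 0 → C_y = 266.259/4.4 = 60.5134 ≈ 60.51 kN.
ΣF_y = 0: A_y + 60.5134 − 10·sin36° − ½·30.13·2.1 − 10 − 40 = 0 → A_y = 27.00 kN.
ΣF_x = 0: A_x + 10·cos36° = 0 → A_x = -8.090 kN.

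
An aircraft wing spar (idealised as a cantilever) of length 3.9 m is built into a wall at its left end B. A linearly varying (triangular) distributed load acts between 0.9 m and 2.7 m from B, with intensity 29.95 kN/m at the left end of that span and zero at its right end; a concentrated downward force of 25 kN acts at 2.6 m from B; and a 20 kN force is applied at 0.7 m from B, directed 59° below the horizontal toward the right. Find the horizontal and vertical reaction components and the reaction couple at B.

B_x = -10.30 kN, B_y = 69.10 kN, M_B = 117.4 kN·m

Resultant of the triangular load: ½ × 29.95 × 1.8 = 26.955 kN, acting at 1.5 m from B (one-third of the span from the peak).
ΣF_x = 0: B_x + 20·cos59° = 0 → B_x = -10.30 kN.
ΣF_y = 0: B_y − ½·29.95·1.8 − 25 − 20·sin59° = 0 → B_y = 69.10 kN.
ΣM about B: M_B − (½·29.95·1.8)·1.5 − 25·2.6 − 20·sin59°·0.7 = 0 → M_B = 117.4 kN·m.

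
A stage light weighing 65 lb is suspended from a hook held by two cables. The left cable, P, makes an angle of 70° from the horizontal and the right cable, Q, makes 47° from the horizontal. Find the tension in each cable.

ΣF_x = 0: −T_P·cos70° + T_Q·cos47° = 0 → T_Q = 0.501497·T_P.
ΣF_y = 0: T_P·sin70° + T_Q·sin47° = 65.
Substitute: T_P·(0.939693 + 0.501497·0.731354) = 65 → T_P = 49.7526 ≈ 49.75 lb.
Then T_Q = 0.501497 × 49.7526 = 24.95 lb.

T_P = 49.75 lb, T_Q = 24.95 lb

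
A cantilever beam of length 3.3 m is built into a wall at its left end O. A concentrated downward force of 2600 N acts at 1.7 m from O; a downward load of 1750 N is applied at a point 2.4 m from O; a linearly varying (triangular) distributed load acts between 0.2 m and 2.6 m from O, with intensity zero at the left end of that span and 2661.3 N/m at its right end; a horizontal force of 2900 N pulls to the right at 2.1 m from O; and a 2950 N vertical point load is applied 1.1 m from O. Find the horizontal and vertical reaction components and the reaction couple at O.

Resultant of the triangular load: ½ × 2661.3 × 2.4 = 3193.56 N, acting at 1.8 m from O (one-third of the span from the peak).
ΣF_x = 0: O_x + 2900 = 0 → O_x = -2900 N.
ΣF_y = 0: O_y − 2600 − 1750 − ½·2661.3·2.4 − 2950 = 0 → O_y = 10490 N.
ΣM about O: M_O − 2600·1.7 − 1750·2.4 − (½·2661.3·2.4)·1.8 − 2950·1.1 = 0 → M_O = 17610 N·m.

O_x = -2900 N, O_y = 10490 N, M_O = 17610 N·m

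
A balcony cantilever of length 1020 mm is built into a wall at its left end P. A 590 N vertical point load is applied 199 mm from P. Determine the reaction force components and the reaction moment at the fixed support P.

P_x = 0, P_y = 590.0 N, M_P = 117400 N·mm

ΣF_x = 0: P_x = 0.
ΣF_y = 0: P_y − 590 = 0 → P_y = 590.0 N.
ΣM about P: M_P − 590·199 = 0 → M_P = 117400 N·mm.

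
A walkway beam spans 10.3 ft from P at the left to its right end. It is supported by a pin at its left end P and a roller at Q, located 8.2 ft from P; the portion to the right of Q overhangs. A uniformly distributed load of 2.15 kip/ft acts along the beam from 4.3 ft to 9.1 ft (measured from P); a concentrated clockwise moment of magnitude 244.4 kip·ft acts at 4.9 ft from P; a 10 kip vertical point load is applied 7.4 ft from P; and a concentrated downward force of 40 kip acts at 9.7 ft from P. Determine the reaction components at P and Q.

Resultant of the distributed load: 2.15 × 4.8 = 10.32 kip at 6.7 ft from P.
Moments about P: Q_y·8.2 − (2.15·4.8)·6.7 − 244.4 − 10·7.4 − 40·9.7 = 0 → Q_y = 775.544/8.2 = 94.5785 ≈ 94.58 kip.
ΣF_y = 0: P_y + 94.5785 − 2.15·4.8 − 10 − 40 = 0 → P_y = -34.26 kip.
ΣF_x = 0: no horizontal applied forces, so P_x = 0.

P_x = 0, P_y = -34.26 kip, Q_y = 94.58 kip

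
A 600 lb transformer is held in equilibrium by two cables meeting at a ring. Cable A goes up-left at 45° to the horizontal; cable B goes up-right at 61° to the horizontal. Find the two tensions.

ΣF_x = 0: −T_A·cos45° + T_B·cos61° = 0 → T_B = 1.45852·T_A.
ΣF_y = 0: T_A·sin45° + T_B·sin61° = 600.
Substitute: T_A·(0.707107 + 1.45852·0.87462) = 600 → T_A = 302.609 ≈ 302.6 lb.
Then T_B = 1.45852 × 302.609 = 441.4 lb.

T_A = 302.6 lb, T_B = 441.4 lb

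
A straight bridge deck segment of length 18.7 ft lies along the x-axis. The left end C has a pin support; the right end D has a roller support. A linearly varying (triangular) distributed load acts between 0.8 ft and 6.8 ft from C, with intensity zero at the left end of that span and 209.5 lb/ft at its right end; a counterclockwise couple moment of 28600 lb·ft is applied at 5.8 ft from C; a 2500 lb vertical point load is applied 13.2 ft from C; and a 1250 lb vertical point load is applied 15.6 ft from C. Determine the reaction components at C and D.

C_x = 0, C_y = 2939 lb, D_y = 1439 lb

Resultant of the triangular load: ½ × 209.5 × 6 = 628.5 lb, acting at 4.8 ft from C (one-third of the span from the peak).
Moments about C: D_y·18.7 − (½·209.5·6)·4.8 + 28600 − 2500·13.2 − 1250·15.6 = 0 → D_y = 26916.8/18.7 = 1439.4 ≈ 1439 lb.
ΣF_y = 0: C_y + 1439.4 − ½·209.5·6 − 2500 − 1250 = 0 → C_y = 2939 lb.
ΣF_x = 0: no horizontal applied forces, so C_x = 0.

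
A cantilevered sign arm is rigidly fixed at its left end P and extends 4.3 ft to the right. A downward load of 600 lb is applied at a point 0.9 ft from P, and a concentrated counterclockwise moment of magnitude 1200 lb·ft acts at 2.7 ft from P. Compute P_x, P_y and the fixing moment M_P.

ΣF_x = 0: P_x = 0.
ΣF_y = 0: P_y − 600 = 0 → P_y = 600.0 lb.
ΣM about P: M_P − 600·0.9 + 1200 = 0 → M_P = -660.0 lb·ft.

P_x = 0, P_y = 600.0 lb, M_P = -660.0 lb·ft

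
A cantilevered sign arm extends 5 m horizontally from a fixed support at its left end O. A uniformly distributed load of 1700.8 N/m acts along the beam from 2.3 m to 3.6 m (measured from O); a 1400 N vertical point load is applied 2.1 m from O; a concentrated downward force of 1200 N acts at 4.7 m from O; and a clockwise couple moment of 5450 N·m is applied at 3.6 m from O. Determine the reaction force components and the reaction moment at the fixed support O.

Resultant of the distributed load: 1700.8 × 1.3 = 2211.04 N at 2.95 m from O.
ΣF_x = 0: O_x = 0.
ΣF_y = 0: O_y − 1700.8·1.3 − 1400 − 1200 = 0 → O_y = 4811 N.
ΣM about O: M_O − (1700.8·1.3)·2.95 − 1400·2.1 − 1200·4.7 − 5450 = 0 → M_O = 20550 N·m.

O_x = 0, O_y = 4811 N, M_O = 20550 N·m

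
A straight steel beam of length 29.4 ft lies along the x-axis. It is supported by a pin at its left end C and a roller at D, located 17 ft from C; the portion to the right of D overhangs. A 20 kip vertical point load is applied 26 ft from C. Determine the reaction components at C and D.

Taking moments about C: D_y·17 − 20·26 = 0 → D_y = 520/17 = 30.5882 ≈ 30.59 kip.
ΣF_y = 0: C_y + 30.5882 − 20 = 0 → C_y = -10.59 kip.
ΣF_x = 0: no horizontal applied forces, so C_x = 0.

C_x = 0, C_y = -10.59 kip, D_y = 30.59 kip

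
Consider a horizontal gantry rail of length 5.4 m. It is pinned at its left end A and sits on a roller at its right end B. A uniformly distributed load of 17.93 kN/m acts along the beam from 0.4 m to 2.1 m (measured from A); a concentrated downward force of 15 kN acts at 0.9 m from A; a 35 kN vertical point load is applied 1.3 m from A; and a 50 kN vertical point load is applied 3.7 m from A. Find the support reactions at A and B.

A_x = 0, A_y = 78.24 kN, B_y = 52.24 kN

Resultant of the distributed load: 17.93 × 1.7 = 30.481 kN at 1.25 m from A.
ΣM about A: B_y·5.4 − (17.93·1.7)·1.25 − 15·0.9 − 35·1.3 − 50·3.7 = 0 → B_y = 282.10125/5.4 = 52.241 ≈ 52.24 kN.
ΣF_y = 0: A_y + 52.241 − 17.93·1.7 − 15 − 35 − 50 = 0 → A_y = 78.24 kN.
ΣF_x = 0: no horizontal applied forces, so A_x = 0.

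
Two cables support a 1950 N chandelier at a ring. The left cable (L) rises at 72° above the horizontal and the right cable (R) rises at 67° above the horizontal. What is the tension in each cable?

T_L = 1161 N, T_R = 918.5 N

ΣF_x = 0: −T_L·cos72° + T_R·cos67° = 0 → T_R = 0.790869·T_L.
ΣF_y = 0: T_L·sin72° + T_R·sin67° = 1950.
Substitute: T_L·(0.951057 + 0.790869·0.920505) = 1950 → T_L = 1161.37 ≈ 1161 N.
Then T_R = 0.790869 × 1161.37 = 918.5 N.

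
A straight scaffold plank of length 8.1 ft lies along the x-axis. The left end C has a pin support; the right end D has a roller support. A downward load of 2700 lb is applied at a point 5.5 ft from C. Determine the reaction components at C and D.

ΣM about C: D_y·8.1 − 2700·5.5 = 0 → D_y = 14850/8.1 = 1833.33 ≈ 1833 lb.
ΣF_y = 0: C_y + 1833.33 − 2700 = 0 → C_y = 866.7 lb.
ΣF_x = 0: no horizontal applied forces, so C_x = 0.

C_x = 0, C_y = 866.7 lb, D_y = 1833 lb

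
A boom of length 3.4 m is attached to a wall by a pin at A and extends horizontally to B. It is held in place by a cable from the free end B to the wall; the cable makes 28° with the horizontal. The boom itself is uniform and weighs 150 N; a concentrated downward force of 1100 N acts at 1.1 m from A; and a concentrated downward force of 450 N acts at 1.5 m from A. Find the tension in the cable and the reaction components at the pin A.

ΣM about A: T·sin28°·3.4 − 150·1.7 − 1100·1.1 − 450·1.5 = 0 → T = 2140/(3.4·0.469472) = 1340.68 ≈ 1341 N.
ΣF_x = 0: A_x − T·cos28° = 0 → A_x = 1340.68 × 0.882948 = 1184 N.
ΣF_y = 0: A_y + T·sin28° − 150 − 1100 − 450 = 0 → A_y = 1700 − 1340.68 × 0.469472 = 1071 N.

T = 1341 N, A_x = 1184 N, A_y = 1071 N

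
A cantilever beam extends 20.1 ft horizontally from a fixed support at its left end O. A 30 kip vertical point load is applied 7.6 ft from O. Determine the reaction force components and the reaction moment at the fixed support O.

O_x = 0, O_y = 30.00 kip, M_O = 228.0 kip·ft

ΣF_x = 0: O_x = 0.
ΣF_y = 0: O_y − 30 = 0 → O_y = 30.00 kip.
ΣM about O: M_O − 30·7.6 = 0 → M_O = 228.0 kip·ft.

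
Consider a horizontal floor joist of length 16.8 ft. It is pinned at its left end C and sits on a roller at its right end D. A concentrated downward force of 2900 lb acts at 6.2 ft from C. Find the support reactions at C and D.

Moments about C: D_y·16.8 − 2900·6.2 = 0 → D_y = 17980/16.8 = 1070.24 ≈ 1070 lb.
ΣF_y = 0: C_y + 1070.24 − 2900 = 0 → C_y = 1830 lb.
ΣF_x = 0: no horizontal applied forces, so C_x = 0.

C_x = 0, C_y = 1830 lb, D_y = 1070 lb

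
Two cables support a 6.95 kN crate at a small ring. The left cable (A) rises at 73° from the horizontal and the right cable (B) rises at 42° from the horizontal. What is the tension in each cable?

T_A = 5.699 kN, T_B = 2.242 kN

ΣF_x = 0: −T_A·cos73° + T_B·cos42° = 0 → T_B = 0.393425·T_A.
ΣF_y = 0: T_A·sin73° + T_B·sin42° = 6.95.
Substitute: T_A·(0.956305 + 0.393425·0.669131) = 6.95 → T_A = 5.69879 ≈ 5.699 kN.
Then T_B = 0.393425 × 5.69879 = 2.242 kN.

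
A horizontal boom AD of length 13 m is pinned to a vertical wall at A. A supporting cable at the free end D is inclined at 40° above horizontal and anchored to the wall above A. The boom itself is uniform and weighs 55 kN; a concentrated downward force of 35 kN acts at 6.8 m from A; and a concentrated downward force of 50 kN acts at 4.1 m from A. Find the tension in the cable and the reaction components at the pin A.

ΣM about A: T·sin40°·13 − 55·6.5 − 35·6.8 − 50·4.1 = 0 → T = 800.5/(13·0.642788) = 95.7966 ≈ 95.80 kN.
ΣF_x = 0: A_x − T·cos40° = 0 → A_x = 95.7966 × 0.766044 = 73.38 kN.
ΣF_y = 0: A_y + T·sin40° − 55 − 35 − 50 = 0 → A_y = 140 − 95.7966 × 0.642788 = 78.42 kN.

T = 95.80 kN, A_x = 73.38 kN, A_y = 78.42 kN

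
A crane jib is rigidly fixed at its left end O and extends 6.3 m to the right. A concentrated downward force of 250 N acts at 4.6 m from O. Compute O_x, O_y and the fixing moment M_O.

ΣF_x = 0: O_x = 0.
ΣF_y = 0: O_y − 250 = 0 → O_y = 250.0 N.
ΣM about O: M_O − 250·4.6 = 0 → M_O = 1150 N·m.

O_x = 0, O_y = 250.0 N, M_O = 1150 N·m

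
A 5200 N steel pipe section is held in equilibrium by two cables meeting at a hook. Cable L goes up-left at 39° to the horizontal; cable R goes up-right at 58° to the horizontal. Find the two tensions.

T_L = 2776 N, T_R = 4072 N

ΣF_x = 0: −T_L·cos39° + T_R·cos58° = 0 → T_R = 1.46654·T_L.
ΣF_y = 0: T_L·sin39° + T_R·sin58° = 5200.
Substitute: T_L·(0.62932 + 1.46654·0.848048) = 5200 → T_L = 2776.27 ≈ 2776 N.
Then T_R = 1.46654 × 2776.27 = 4072 N.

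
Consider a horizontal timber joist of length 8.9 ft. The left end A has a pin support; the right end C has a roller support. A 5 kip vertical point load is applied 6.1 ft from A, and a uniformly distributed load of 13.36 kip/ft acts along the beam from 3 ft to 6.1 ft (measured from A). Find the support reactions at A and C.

A_x = 0, A_y = 21.82 kip, C_y = 24.60 kip

Resultant of the distributed load: 13.36 × 3.1 = 41.416 kip at 4.55 ft from A.
Moments about A: C_y·8.9 − 5·6.1 − (13.36·3.1)·4.55 = 0 → C_y = 218.9428/8.9 = 24.6003 ≈ 24.60 kip.
ΣF_y = 0: A_y + 24.6003 − 5 − 13.36·3.1 = 0 → A_y = 21.82 kip.
ΣF_x = 0: no horizontal applied forces, so A_x = 0.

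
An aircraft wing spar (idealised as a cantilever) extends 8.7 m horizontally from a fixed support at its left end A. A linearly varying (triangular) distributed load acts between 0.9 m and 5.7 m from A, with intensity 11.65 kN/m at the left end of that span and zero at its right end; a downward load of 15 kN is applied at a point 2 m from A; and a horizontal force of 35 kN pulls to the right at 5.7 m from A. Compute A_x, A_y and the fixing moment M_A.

A_x = -35.00 kN, A_y = 42.96 kN, M_A = 99.90 kN·m

Resultant of the triangular load: ½ × 11.65 × 4.8 = 27.96 kN, acting at 2.5 m from A (one-third of the span from the peak).
ΣF_x = 0: A_x + 35 = 0 → A_x = -35.00 kN.
ΣF_y = 0: A_y − ½·11.65·4.8 − 15 = 0 → A_y = 42.96 kN.
ΣM about A: M_A − (½·11.65·4.8)·2.5 − 15·2 = 0 → M_A = 99.90 kN·m.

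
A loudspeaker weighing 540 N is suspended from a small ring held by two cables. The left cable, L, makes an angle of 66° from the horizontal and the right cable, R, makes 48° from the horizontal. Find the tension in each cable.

T_L = 395.5 N, T_R = 240.4 N

ΣF_x = 0: −T_L·cos66° + T_R·cos48° = 0 → T_R = 0.607858·T_L.
ΣF_y = 0: T_L·sin66° + T_R·sin48° = 540.
Substitute: T_L·(0.913545 + 0.607858·0.743145) = 540 → T_L = 395.526 ≈ 395.5 N.
Then T_R = 0.607858 × 395.526 = 240.4 N.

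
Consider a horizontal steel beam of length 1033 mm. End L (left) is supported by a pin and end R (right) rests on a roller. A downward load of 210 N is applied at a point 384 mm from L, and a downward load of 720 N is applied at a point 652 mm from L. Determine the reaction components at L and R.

L_x = 0, L_y = 397.5 N, R_y = 532.5 N

ΣM about L: R_y·1033 − 210·384 − 720·652 = 0 → R_y = 550080/1033 = 532.507 ≈ 532.5 N.
ΣF_y = 0: L_y + 532.507 − 210 − 720 = 0 → L_y = 397.5 N.
ΣF_x = 0: no horizontal applied forces, so L_x = 0.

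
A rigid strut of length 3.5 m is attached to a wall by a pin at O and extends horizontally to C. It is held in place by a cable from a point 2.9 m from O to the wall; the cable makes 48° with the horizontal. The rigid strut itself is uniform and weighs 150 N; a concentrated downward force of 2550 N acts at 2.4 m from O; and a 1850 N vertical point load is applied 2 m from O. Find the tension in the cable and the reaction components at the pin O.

ΣM about O: T·sin48°·2.9 − 150·1.75 − 2550·2.4 − 1850·2 = 0 → T = 10082.5/(2.9·0.743145) = 4678.39 ≈ 4678 N.
ΣF_x = 0: O_x − T·cos48° = 0 → O_x = 4678.39 × 0.669131 = 3130 N.
ΣF_y = 0: O_y + T·sin48° − 150 − 2550 − 1850 = 0 → O_y = 4550 − 4678.39 × 0.743145 = 1073 N.

T = 4678 N, O_x = 3130 N, O_y = 1073 N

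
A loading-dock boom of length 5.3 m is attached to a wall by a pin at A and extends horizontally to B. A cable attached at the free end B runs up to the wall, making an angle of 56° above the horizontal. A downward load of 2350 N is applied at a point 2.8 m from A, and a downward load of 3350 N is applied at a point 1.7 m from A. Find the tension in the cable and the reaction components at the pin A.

ΣM about A: T·sin56°·5.3 − 2350·2.8 − 3350·1.7 = 0 → T = 12275/(5.3·0.829038) = 2793.64 ≈ 2794 N.
ΣF_x = 0: A_x − T·cos56° = 0 → A_x = 2793.64 × 0.559193 = 1562 N.
ΣF_y = 0: A_y + T·sin56° − 2350 − 3350 = 0 → A_y = 5700 − 2793.64 × 0.829038 = 3384 N.

T = 2794 N, A_x = 1562 N, A_y = 3384 N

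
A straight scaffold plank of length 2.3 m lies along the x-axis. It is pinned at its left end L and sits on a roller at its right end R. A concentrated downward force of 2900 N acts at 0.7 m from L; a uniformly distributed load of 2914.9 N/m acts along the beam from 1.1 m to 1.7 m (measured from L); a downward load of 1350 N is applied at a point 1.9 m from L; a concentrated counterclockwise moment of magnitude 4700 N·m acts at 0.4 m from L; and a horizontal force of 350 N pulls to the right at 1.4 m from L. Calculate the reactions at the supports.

L_x = -350.0 N, L_y = 4980 N, R_y = 1019 N

Resultant of the distributed load: 2914.9 × 0.6 = 1748.94 N at 1.4 m from L.
Taking moments about L: R_y·2.3 − 2900·0.7 − (2914.9·0.6)·1.4 − 1350·1.9 + 4700 = 0 → R_y = 2343.516/2.3 = 1018.92 ≈ 1019 N.
ΣF_y = 0: L_y + 1018.92 − 2900 − 2914.9·0.6 − 1350 = 0 → L_y = 4980 N.
ΣF_x = 0: L_x + 350 = 0 → L_x = -350.0 N.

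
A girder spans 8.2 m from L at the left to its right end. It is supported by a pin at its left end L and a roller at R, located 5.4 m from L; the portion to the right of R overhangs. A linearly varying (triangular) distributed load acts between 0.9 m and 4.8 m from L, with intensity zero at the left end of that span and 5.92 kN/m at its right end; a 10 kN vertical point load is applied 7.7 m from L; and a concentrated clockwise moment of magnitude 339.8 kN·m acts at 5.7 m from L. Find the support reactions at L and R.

L_x = 0, L_y = -63.12 kN, R_y = 84.67 kN

Resultant of the triangular load: ½ × 5.92 × 3.9 = 11.544 kN, acting at 3.5 m from L (one-third of the span from the peak).
Taking moments about L: R_y·5.4 − (½·5.92·3.9)·3.5 − 10·7.7 − 339.8 = 0 → R_y = 457.204/5.4 = 84.6674 ≈ 84.67 kN.
ΣF_y = 0: L_y + 84.6674 − ½·5.92·3.9 − 10 = 0 → L_y = -63.12 kN.
ΣF_x = 0: no horizontal applied forces, so L_x = 0.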